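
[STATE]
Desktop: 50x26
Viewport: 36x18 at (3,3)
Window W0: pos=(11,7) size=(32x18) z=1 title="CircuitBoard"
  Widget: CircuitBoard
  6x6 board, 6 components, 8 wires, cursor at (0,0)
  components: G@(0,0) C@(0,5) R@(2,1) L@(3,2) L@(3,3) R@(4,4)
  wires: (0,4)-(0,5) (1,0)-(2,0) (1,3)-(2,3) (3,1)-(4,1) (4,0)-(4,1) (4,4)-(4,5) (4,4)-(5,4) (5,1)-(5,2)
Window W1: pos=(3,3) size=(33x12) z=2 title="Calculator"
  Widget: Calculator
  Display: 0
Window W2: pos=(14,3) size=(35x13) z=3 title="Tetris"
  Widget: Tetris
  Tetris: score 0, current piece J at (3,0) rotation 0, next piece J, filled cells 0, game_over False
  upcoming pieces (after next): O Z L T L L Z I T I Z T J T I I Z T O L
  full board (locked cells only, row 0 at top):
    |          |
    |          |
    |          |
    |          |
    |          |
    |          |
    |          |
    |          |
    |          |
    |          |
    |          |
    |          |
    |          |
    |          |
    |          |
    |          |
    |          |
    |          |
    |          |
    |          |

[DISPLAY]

┏━━━━━━━━━━┏━━━━━━━━━━━━━━━━━━━━━━━━
┃ Calculato┃ Tetris                 
┠──────────┠────────────────────────
┃          ┃          │Next:        
┃┌───┬───┬─┃          │█            
┃│ 7 │ 8 │ ┃          │███          
┃├───┼───┼─┃          │             
┃│ 4 │ 5 │ ┃          │             
┃├───┼───┼─┃          │             
┃│ 1 │ 2 │ ┃          │Score:       
┃└───┴───┴─┃          │0            
┗━━━━━━━━━━┃          │             
        ┃2 ┗━━━━━━━━━━━━━━━━━━━━━━━━
        ┃                           
        ┃3       ·   L   L          
        ┃        │                  
        ┃4   · ─ ·           R ─ ·  
        ┃                    │      


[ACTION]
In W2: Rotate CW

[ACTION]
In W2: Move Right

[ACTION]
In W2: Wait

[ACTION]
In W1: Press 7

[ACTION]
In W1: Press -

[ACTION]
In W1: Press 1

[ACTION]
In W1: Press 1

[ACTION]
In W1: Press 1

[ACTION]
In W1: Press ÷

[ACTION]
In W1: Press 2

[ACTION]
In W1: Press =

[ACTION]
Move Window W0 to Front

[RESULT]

┏━━━━━━━━━━┏━━━━━━━━━━━━━━━━━━━━━━━━
┃ Calculato┃ Tetris                 
┠──────────┠────────────────────────
┃          ┃          │Next:        
┃┌───┬──┏━━━━━━━━━━━━━━━━━━━━━━━━━━━
┃│ 7 │ 8┃ CircuitBoard              
┃├───┼──┠───────────────────────────
┃│ 4 │ 5┃   0 1 2 3 4 5             
┃├───┼──┃0  [G]              · ─ C  
┃│ 1 │ 2┃                           
┃└───┴──┃1   ·           ·          
┗━━━━━━━┃    │           │          
        ┃2   ·   R       ·          
        ┃                           
        ┃3       ·   L   L          
        ┃        │                  
        ┃4   · ─ ·           R ─ ·  
        ┃                    │      


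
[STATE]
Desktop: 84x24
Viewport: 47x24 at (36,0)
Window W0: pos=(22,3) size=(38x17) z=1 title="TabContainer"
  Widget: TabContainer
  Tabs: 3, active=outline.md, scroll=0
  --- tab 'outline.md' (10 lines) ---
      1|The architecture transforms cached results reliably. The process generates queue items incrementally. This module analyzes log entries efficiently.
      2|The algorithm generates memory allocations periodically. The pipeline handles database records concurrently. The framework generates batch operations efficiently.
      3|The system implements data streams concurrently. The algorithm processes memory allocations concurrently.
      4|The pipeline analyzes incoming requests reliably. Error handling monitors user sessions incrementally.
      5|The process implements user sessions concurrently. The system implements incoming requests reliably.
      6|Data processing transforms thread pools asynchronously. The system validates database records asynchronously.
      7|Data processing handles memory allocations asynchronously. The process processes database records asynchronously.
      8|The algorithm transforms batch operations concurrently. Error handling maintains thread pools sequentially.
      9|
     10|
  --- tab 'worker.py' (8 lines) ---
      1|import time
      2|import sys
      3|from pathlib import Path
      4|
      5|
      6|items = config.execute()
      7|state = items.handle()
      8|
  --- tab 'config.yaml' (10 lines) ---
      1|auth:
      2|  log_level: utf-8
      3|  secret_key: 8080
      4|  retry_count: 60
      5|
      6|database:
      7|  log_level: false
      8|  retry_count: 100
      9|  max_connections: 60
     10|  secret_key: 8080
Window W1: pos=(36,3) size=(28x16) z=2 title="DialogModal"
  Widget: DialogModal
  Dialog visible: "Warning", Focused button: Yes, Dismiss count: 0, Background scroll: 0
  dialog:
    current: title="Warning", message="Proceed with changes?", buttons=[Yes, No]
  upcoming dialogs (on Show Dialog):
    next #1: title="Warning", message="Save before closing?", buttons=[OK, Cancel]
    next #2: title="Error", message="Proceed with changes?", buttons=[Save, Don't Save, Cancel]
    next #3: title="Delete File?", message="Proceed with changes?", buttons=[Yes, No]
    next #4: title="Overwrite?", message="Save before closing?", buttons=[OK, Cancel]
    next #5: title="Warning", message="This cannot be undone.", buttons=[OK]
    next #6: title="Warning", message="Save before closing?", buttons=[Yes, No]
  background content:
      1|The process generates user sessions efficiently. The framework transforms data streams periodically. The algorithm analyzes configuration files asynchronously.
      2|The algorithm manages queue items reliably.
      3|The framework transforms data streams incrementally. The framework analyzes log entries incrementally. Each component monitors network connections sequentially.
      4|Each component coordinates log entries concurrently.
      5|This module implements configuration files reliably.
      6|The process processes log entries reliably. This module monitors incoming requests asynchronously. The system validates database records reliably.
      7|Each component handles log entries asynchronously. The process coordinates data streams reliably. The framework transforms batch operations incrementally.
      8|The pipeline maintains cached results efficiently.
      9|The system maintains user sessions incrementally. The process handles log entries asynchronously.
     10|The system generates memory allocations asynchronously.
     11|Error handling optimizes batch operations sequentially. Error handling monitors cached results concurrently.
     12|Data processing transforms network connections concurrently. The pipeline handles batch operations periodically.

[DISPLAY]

                                               
                                               
                                               
┏━━━━━━━━━━━━━━━━━━━━━━━━━━┓                   
┃ DialogModal              ┃                   
┠──────────────────────────┨                   
┃The process generates user┃                   
┃The algorithm manages queu┃                   
┃The framework transforms d┃                   
┃Ea┌────────────────────┐es┃                   
┃Th│      Warning       │on┃                   
┃Th│Proceed with changes│g ┃                   
┃Ea│     [Yes]  No      │og┃                   
┃Th└────────────────────┘ac┃                   
┃The system maintains user ┃                   
┃The system generates memor┃                   
┃Error handling optimizes b┃                   
┃Data processing transforms┃                   
┗━━━━━━━━━━━━━━━━━━━━━━━━━━┛                   
━━━━━━━━━━━━━━━━━━━━━━━┛                       
                                               
                                               
                                               
                                               


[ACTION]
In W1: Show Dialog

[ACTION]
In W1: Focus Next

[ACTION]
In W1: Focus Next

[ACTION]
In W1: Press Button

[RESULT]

                                               
                                               
                                               
┏━━━━━━━━━━━━━━━━━━━━━━━━━━┓                   
┃ DialogModal              ┃                   
┠──────────────────────────┨                   
┃The process generates user┃                   
┃The algorithm manages queu┃                   
┃The framework transforms d┃                   
┃Each component coordinates┃                   
┃This module implements con┃                   
┃The process processes log ┃                   
┃Each component handles log┃                   
┃The pipeline maintains cac┃                   
┃The system maintains user ┃                   
┃The system generates memor┃                   
┃Error handling optimizes b┃                   
┃Data processing transforms┃                   
┗━━━━━━━━━━━━━━━━━━━━━━━━━━┛                   
━━━━━━━━━━━━━━━━━━━━━━━┛                       
                                               
                                               
                                               
                                               


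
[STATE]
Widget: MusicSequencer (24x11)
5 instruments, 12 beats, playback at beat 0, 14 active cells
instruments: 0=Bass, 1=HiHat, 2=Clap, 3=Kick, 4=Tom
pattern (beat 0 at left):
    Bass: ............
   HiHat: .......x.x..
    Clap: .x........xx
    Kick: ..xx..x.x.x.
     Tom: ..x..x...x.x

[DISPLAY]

      ▼12345678901      
  Bass············      
 HiHat·······█·█··      
  Clap·█········██      
  Kick··██··█·█·█·      
   Tom··█··█···█·█      
                        
                        
                        
                        
                        


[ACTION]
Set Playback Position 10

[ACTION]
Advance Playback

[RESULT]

      01234567890▼      
  Bass············      
 HiHat·······█·█··      
  Clap·█········██      
  Kick··██··█·█·█·      
   Tom··█··█···█·█      
                        
                        
                        
                        
                        


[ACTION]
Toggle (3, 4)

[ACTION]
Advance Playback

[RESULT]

      ▼12345678901      
  Bass············      
 HiHat·······█·█··      
  Clap·█········██      
  Kick··███·█·█·█·      
   Tom··█··█···█·█      
                        
                        
                        
                        
                        


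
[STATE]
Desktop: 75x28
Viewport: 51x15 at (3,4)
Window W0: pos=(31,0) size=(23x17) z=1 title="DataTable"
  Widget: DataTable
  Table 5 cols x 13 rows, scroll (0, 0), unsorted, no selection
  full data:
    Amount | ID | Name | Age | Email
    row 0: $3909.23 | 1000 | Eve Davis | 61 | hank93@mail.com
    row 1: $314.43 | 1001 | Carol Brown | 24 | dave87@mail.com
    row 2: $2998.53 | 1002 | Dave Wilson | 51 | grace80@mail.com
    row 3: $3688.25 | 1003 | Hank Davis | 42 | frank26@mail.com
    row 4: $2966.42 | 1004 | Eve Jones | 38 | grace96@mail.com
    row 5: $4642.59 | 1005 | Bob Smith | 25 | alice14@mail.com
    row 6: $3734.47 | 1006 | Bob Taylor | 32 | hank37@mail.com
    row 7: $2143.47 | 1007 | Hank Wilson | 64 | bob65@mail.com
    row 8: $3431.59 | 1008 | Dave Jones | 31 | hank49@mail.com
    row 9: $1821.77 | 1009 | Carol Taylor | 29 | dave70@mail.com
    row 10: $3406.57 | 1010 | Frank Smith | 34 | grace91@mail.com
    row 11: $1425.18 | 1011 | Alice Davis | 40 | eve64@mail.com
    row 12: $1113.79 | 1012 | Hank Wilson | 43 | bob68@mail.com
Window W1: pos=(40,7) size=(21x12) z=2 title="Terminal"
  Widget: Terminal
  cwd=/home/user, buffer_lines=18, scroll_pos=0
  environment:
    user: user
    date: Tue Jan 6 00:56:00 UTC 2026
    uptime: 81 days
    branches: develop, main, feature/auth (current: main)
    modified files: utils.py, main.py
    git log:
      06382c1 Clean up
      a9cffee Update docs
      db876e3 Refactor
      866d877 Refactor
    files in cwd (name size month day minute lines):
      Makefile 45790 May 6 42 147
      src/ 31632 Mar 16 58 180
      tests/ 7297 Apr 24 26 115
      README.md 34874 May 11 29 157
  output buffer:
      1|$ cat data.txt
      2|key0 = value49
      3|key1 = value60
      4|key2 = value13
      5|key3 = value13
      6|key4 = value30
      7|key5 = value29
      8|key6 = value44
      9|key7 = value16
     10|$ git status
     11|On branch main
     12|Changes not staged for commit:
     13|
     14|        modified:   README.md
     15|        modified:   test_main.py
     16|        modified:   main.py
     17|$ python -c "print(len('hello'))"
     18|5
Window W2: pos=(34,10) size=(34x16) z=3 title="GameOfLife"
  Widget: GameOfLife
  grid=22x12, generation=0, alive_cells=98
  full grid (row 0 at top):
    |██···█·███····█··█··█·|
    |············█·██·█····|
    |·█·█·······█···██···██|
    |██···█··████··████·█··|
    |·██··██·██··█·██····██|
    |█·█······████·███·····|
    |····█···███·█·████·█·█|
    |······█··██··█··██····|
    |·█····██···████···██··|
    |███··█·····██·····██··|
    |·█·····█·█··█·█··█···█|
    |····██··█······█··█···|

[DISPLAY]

                            ┃────────┼────┼───────┃
                            ┃$3909.23│1000│Eve Dav┃
                            ┃$314.43 │1001│Carol B┃
                            ┃$2998.53┏━━━━━━━━━━━━━
                            ┃$3688.25┃ Terminal    
                            ┃$2966.42┠─────────────
                            ┃$4┏━━━━━━━━━━━━━━━━━━━
                            ┃$3┃ GameOfLife        
                            ┃$2┠───────────────────
                            ┃$3┃Gen: 0             
                            ┃$1┃██···█·███····█··█·
                            ┃$3┃············█·██·█·
                            ┗━━┃·█·█·······█···██··
                               ┃██···█··████··████·
                               ┃·██··██·██··█·██···


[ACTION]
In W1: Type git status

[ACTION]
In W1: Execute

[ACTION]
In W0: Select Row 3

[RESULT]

                            ┃────────┼────┼───────┃
                            ┃$3909.23│1000│Eve Dav┃
                            ┃$314.43 │1001│Carol B┃
                            ┃$2998.53┏━━━━━━━━━━━━━
                            ┃>3688.25┃ Terminal    
                            ┃$2966.42┠─────────────
                            ┃$4┏━━━━━━━━━━━━━━━━━━━
                            ┃$3┃ GameOfLife        
                            ┃$2┠───────────────────
                            ┃$3┃Gen: 0             
                            ┃$1┃██···█·███····█··█·
                            ┃$3┃············█·██·█·
                            ┗━━┃·█·█·······█···██··
                               ┃██···█··████··████·
                               ┃·██··██·██··█·██···


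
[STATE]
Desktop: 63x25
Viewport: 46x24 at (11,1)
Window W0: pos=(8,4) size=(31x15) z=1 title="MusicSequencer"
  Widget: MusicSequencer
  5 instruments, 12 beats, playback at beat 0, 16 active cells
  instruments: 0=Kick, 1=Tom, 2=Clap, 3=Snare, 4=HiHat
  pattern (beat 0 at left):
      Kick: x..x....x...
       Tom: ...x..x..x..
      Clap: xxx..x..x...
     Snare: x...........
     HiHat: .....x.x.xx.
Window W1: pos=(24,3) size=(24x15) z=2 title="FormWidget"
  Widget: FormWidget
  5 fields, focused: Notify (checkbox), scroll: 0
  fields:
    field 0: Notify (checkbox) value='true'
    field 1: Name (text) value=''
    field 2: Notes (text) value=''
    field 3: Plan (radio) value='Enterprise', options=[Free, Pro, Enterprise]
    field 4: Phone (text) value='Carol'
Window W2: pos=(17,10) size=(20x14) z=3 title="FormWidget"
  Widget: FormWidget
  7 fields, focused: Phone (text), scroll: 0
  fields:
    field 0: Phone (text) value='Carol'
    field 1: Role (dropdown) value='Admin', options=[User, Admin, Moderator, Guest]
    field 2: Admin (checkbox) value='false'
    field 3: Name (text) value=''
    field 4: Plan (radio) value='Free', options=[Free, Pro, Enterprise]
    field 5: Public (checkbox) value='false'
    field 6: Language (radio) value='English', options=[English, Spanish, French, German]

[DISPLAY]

                                              
                                              
             ┏━━━━━━━━━━━━━━━━━━━━━━┓         
━━━━━━━━━━━━━┃ FormWidget           ┃         
usicSequencer┠──────────────────────┨         
─────────────┃> Notify:     [x]     ┃         
    ▼12345678┃  Name:       [      ]┃         
Kick█··█····█┃  Notes:      [      ]┃         
 Tom···█··█··┃  Plan:       ( ) Free┃         
Clap██┏━━━━━━━━━━━━━━━━━━┓  [Carol ]┃         
nare█·┃ FormWidget       ┃          ┃         
iHat··┠──────────────────┨          ┃         
      ┃> Phone:      [Ca]┃          ┃         
      ┃  Role:       [A▼]┃          ┃         
      ┃  Admin:      [ ] ┃          ┃         
      ┃  Name:       [  ]┃          ┃         
      ┃  Plan:       (●) ┃━━━━━━━━━━┛         
━━━━━━┃  Public:     [ ] ┃━┛                  
      ┃  Language:   (●) ┃                    
      ┃                  ┃                    
      ┃                  ┃                    
      ┃                  ┃                    
      ┗━━━━━━━━━━━━━━━━━━┛                    
                                              


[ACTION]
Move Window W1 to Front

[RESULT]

                                              
                                              
             ┏━━━━━━━━━━━━━━━━━━━━━━┓         
━━━━━━━━━━━━━┃ FormWidget           ┃         
usicSequencer┠──────────────────────┨         
─────────────┃> Notify:     [x]     ┃         
    ▼12345678┃  Name:       [      ]┃         
Kick█··█····█┃  Notes:      [      ]┃         
 Tom···█··█··┃  Plan:       ( ) Free┃         
Clap██┏━━━━━━┃  Phone:      [Carol ]┃         
nare█·┃ FormW┃                      ┃         
iHat··┠──────┃                      ┃         
      ┃> Phon┃                      ┃         
      ┃  Role┃                      ┃         
      ┃  Admi┃                      ┃         
      ┃  Name┃                      ┃         
      ┃  Plan┗━━━━━━━━━━━━━━━━━━━━━━┛         
━━━━━━┃  Public:     [ ] ┃━┛                  
      ┃  Language:   (●) ┃                    
      ┃                  ┃                    
      ┃                  ┃                    
      ┃                  ┃                    
      ┗━━━━━━━━━━━━━━━━━━┛                    
                                              


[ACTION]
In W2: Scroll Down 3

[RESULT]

                                              
                                              
             ┏━━━━━━━━━━━━━━━━━━━━━━┓         
━━━━━━━━━━━━━┃ FormWidget           ┃         
usicSequencer┠──────────────────────┨         
─────────────┃> Notify:     [x]     ┃         
    ▼12345678┃  Name:       [      ]┃         
Kick█··█····█┃  Notes:      [      ]┃         
 Tom···█··█··┃  Plan:       ( ) Free┃         
Clap██┏━━━━━━┃  Phone:      [Carol ]┃         
nare█·┃ FormW┃                      ┃         
iHat··┠──────┃                      ┃         
      ┃  Name┃                      ┃         
      ┃  Plan┃                      ┃         
      ┃  Publ┃                      ┃         
      ┃  Lang┃                      ┃         
      ┃      ┗━━━━━━━━━━━━━━━━━━━━━━┛         
━━━━━━┃                  ┃━┛                  
      ┃                  ┃                    
      ┃                  ┃                    
      ┃                  ┃                    
      ┃                  ┃                    
      ┗━━━━━━━━━━━━━━━━━━┛                    
                                              


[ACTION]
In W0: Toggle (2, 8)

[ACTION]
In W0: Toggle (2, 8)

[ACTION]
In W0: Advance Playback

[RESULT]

                                              
                                              
             ┏━━━━━━━━━━━━━━━━━━━━━━┓         
━━━━━━━━━━━━━┃ FormWidget           ┃         
usicSequencer┠──────────────────────┨         
─────────────┃> Notify:     [x]     ┃         
    0▼2345678┃  Name:       [      ]┃         
Kick█··█····█┃  Notes:      [      ]┃         
 Tom···█··█··┃  Plan:       ( ) Free┃         
Clap██┏━━━━━━┃  Phone:      [Carol ]┃         
nare█·┃ FormW┃                      ┃         
iHat··┠──────┃                      ┃         
      ┃  Name┃                      ┃         
      ┃  Plan┃                      ┃         
      ┃  Publ┃                      ┃         
      ┃  Lang┃                      ┃         
      ┃      ┗━━━━━━━━━━━━━━━━━━━━━━┛         
━━━━━━┃                  ┃━┛                  
      ┃                  ┃                    
      ┃                  ┃                    
      ┃                  ┃                    
      ┃                  ┃                    
      ┗━━━━━━━━━━━━━━━━━━┛                    
                                              


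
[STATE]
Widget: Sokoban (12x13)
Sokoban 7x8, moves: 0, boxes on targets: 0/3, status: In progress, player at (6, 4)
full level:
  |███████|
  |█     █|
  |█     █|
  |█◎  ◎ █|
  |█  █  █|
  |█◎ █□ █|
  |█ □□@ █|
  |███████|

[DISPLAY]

███████     
█     █     
█     █     
█◎  ◎ █     
█  █  █     
█◎ █□ █     
█ □□@ █     
███████     
Moves: 0  0/
            
            
            
            


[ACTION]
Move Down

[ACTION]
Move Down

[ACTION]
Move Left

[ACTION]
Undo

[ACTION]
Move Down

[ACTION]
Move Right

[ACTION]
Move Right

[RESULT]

███████     
█     █     
█     █     
█◎  ◎ █     
█  █  █     
█◎ █□ █     
█ □□ @█     
███████     
Moves: 1  0/
            
            
            
            


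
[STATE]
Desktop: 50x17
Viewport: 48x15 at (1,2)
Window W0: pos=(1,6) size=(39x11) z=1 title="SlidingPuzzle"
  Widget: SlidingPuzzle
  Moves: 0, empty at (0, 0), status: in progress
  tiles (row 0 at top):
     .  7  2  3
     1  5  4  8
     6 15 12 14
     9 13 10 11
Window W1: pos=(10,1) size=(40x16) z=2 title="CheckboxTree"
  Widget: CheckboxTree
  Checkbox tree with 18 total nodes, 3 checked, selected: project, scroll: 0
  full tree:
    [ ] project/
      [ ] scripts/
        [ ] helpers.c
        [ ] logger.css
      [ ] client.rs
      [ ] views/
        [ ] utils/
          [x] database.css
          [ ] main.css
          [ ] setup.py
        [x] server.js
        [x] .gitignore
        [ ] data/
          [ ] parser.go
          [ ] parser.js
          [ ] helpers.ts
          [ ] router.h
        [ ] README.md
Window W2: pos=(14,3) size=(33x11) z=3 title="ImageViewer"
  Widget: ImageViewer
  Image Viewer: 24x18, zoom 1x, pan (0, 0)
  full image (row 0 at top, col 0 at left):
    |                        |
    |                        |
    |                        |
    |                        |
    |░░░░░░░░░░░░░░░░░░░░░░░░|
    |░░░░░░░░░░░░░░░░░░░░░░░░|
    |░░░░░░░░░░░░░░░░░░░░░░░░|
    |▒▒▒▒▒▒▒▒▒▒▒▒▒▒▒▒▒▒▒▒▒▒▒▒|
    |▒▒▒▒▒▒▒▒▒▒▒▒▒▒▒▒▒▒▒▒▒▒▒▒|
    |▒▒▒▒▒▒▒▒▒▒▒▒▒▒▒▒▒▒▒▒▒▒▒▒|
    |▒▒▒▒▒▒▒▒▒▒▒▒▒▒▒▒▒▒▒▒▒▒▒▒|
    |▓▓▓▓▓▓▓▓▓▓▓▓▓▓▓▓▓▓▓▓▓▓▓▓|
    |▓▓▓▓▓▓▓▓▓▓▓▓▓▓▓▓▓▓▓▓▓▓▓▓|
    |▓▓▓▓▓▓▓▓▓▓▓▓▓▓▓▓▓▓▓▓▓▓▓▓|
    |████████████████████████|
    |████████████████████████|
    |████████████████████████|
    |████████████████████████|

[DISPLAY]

         ┃ CheckboxTree                         
         ┠───┏━━━━━━━━━━━━━━━━━━━━━━━━━━━━━━━┓──
         ┃>[-┃ ImageViewer                   ┃  
         ┃   ┠───────────────────────────────┨  
┏━━━━━━━━┃   ┃                               ┃  
┃ Sliding┃   ┃                               ┃  
┠────────┃   ┃                               ┃  
┃┌────┬──┃   ┃                               ┃  
┃│    │  ┃   ┃░░░░░░░░░░░░░░░░░░░░░░░░       ┃  
┃├────┼──┃   ┃░░░░░░░░░░░░░░░░░░░░░░░░       ┃  
┃│  1 │  ┃   ┃░░░░░░░░░░░░░░░░░░░░░░░░       ┃  
┃├────┼──┃   ┗━━━━━━━━━━━━━━━━━━━━━━━━━━━━━━━┛  
┃│  6 │ 1┃     [x] server.js                    
┃├────┼──┃     [x] .gitignore                   
┗━━━━━━━━┗━━━━━━━━━━━━━━━━━━━━━━━━━━━━━━━━━━━━━━


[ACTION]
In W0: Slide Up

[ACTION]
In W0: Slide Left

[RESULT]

         ┃ CheckboxTree                         
         ┠───┏━━━━━━━━━━━━━━━━━━━━━━━━━━━━━━━┓──
         ┃>[-┃ ImageViewer                   ┃  
         ┃   ┠───────────────────────────────┨  
┏━━━━━━━━┃   ┃                               ┃  
┃ Sliding┃   ┃                               ┃  
┠────────┃   ┃                               ┃  
┃┌────┬──┃   ┃                               ┃  
┃│  1 │  ┃   ┃░░░░░░░░░░░░░░░░░░░░░░░░       ┃  
┃├────┼──┃   ┃░░░░░░░░░░░░░░░░░░░░░░░░       ┃  
┃│  5 │  ┃   ┃░░░░░░░░░░░░░░░░░░░░░░░░       ┃  
┃├────┼──┃   ┗━━━━━━━━━━━━━━━━━━━━━━━━━━━━━━━┛  
┃│  6 │ 1┃     [x] server.js                    
┃├────┼──┃     [x] .gitignore                   
┗━━━━━━━━┗━━━━━━━━━━━━━━━━━━━━━━━━━━━━━━━━━━━━━━


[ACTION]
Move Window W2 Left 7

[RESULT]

         ┃ CheckboxTree                         
      ┏━━━━━━━━━━━━━━━━━━━━━━━━━━━━━━━┓─────────
      ┃ ImageViewer                   ┃         
      ┠───────────────────────────────┨         
┏━━━━━┃                               ┃         
┃ Slid┃                               ┃         
┠─────┃                               ┃         
┃┌────┃                               ┃         
┃│  1 ┃░░░░░░░░░░░░░░░░░░░░░░░░       ┃         
┃├────┃░░░░░░░░░░░░░░░░░░░░░░░░       ┃         
┃│  5 ┃░░░░░░░░░░░░░░░░░░░░░░░░       ┃         
┃├────┗━━━━━━━━━━━━━━━━━━━━━━━━━━━━━━━┛         
┃│  6 │ 1┃     [x] server.js                    
┃├────┼──┃     [x] .gitignore                   
┗━━━━━━━━┗━━━━━━━━━━━━━━━━━━━━━━━━━━━━━━━━━━━━━━


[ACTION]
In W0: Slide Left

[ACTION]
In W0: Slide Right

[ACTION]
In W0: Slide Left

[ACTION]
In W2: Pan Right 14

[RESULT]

         ┃ CheckboxTree                         
      ┏━━━━━━━━━━━━━━━━━━━━━━━━━━━━━━━┓─────────
      ┃ ImageViewer                   ┃         
      ┠───────────────────────────────┨         
┏━━━━━┃                               ┃         
┃ Slid┃                               ┃         
┠─────┃                               ┃         
┃┌────┃                               ┃         
┃│  1 ┃░░░░░░░░░░                     ┃         
┃├────┃░░░░░░░░░░                     ┃         
┃│  5 ┃░░░░░░░░░░                     ┃         
┃├────┗━━━━━━━━━━━━━━━━━━━━━━━━━━━━━━━┛         
┃│  6 │ 1┃     [x] server.js                    
┃├────┼──┃     [x] .gitignore                   
┗━━━━━━━━┗━━━━━━━━━━━━━━━━━━━━━━━━━━━━━━━━━━━━━━


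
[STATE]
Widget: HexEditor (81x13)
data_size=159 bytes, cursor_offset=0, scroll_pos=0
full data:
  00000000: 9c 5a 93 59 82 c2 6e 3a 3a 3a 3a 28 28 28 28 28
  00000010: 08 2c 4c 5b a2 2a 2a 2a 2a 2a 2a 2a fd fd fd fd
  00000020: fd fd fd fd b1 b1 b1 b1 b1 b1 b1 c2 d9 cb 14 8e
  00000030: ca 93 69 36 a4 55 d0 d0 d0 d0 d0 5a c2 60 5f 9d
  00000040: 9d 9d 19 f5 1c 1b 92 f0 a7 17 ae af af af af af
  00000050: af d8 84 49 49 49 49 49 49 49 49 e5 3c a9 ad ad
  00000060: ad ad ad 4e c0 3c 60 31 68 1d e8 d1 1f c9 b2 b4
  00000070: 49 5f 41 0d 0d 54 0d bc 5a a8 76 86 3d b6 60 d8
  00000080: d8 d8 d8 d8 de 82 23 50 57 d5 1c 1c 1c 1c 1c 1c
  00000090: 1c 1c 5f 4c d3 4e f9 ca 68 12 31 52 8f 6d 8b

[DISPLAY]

00000000  9C 5a 93 59 82 c2 6e 3a  3a 3a 3a 28 28 28 28 28  |.Z.Y..n::::(((((|   
00000010  08 2c 4c 5b a2 2a 2a 2a  2a 2a 2a 2a fd fd fd fd  |.,L[.*******....|   
00000020  fd fd fd fd b1 b1 b1 b1  b1 b1 b1 c2 d9 cb 14 8e  |................|   
00000030  ca 93 69 36 a4 55 d0 d0  d0 d0 d0 5a c2 60 5f 9d  |..i6.U.....Z.`_.|   
00000040  9d 9d 19 f5 1c 1b 92 f0  a7 17 ae af af af af af  |................|   
00000050  af d8 84 49 49 49 49 49  49 49 49 e5 3c a9 ad ad  |...IIIIIIII.<...|   
00000060  ad ad ad 4e c0 3c 60 31  68 1d e8 d1 1f c9 b2 b4  |...N.<`1h.......|   
00000070  49 5f 41 0d 0d 54 0d bc  5a a8 76 86 3d b6 60 d8  |I_A..T..Z.v.=.`.|   
00000080  d8 d8 d8 d8 de 82 23 50  57 d5 1c 1c 1c 1c 1c 1c  |......#PW.......|   
00000090  1c 1c 5f 4c d3 4e f9 ca  68 12 31 52 8f 6d 8b     |.._L.N..h.1R.m. |   
                                                                                 
                                                                                 
                                                                                 


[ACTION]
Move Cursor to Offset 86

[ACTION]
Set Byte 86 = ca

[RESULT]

00000000  9c 5a 93 59 82 c2 6e 3a  3a 3a 3a 28 28 28 28 28  |.Z.Y..n::::(((((|   
00000010  08 2c 4c 5b a2 2a 2a 2a  2a 2a 2a 2a fd fd fd fd  |.,L[.*******....|   
00000020  fd fd fd fd b1 b1 b1 b1  b1 b1 b1 c2 d9 cb 14 8e  |................|   
00000030  ca 93 69 36 a4 55 d0 d0  d0 d0 d0 5a c2 60 5f 9d  |..i6.U.....Z.`_.|   
00000040  9d 9d 19 f5 1c 1b 92 f0  a7 17 ae af af af af af  |................|   
00000050  af d8 84 49 49 49 CA 49  49 49 49 e5 3c a9 ad ad  |...III.IIII.<...|   
00000060  ad ad ad 4e c0 3c 60 31  68 1d e8 d1 1f c9 b2 b4  |...N.<`1h.......|   
00000070  49 5f 41 0d 0d 54 0d bc  5a a8 76 86 3d b6 60 d8  |I_A..T..Z.v.=.`.|   
00000080  d8 d8 d8 d8 de 82 23 50  57 d5 1c 1c 1c 1c 1c 1c  |......#PW.......|   
00000090  1c 1c 5f 4c d3 4e f9 ca  68 12 31 52 8f 6d 8b     |.._L.N..h.1R.m. |   
                                                                                 
                                                                                 
                                                                                 


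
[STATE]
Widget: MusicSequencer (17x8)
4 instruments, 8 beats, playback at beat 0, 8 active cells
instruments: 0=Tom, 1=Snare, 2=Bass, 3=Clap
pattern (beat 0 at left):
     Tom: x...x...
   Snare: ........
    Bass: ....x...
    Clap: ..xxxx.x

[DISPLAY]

      ▼1234567   
   Tom█···█···   
 Snare········   
  Bass····█···   
  Clap··████·█   
                 
                 
                 


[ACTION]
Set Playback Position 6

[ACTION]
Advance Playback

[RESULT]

      0123456▼   
   Tom█···█···   
 Snare········   
  Bass····█···   
  Clap··████·█   
                 
                 
                 


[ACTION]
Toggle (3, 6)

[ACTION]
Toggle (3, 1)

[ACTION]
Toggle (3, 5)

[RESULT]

      0123456▼   
   Tom█···█···   
 Snare········   
  Bass····█···   
  Clap·████·██   
                 
                 
                 


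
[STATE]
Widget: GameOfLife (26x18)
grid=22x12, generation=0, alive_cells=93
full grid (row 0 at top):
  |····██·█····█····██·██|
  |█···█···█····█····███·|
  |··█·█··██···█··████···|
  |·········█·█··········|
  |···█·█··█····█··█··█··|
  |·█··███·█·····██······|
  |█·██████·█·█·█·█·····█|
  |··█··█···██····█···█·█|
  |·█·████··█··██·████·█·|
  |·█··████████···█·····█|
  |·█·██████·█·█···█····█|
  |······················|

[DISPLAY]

Gen: 0                    
····██·█····█····██·██    
█···█···█····█····███·    
··█·█··██···█··████···    
·········█·█··········    
···█·█··█····█··█··█··    
·█··███·█·····██······    
█·██████·█·█·█·█·····█    
··█··█···██····█···█·█    
·█·████··█··██·████·█·    
·█··████████···█·····█    
·█·██████·█·█···█····█    
······················    
                          
                          
                          
                          
                          


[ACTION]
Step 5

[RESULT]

Gen: 5                    
··█████████·█·········    
········██··█····██·██    
·█··█······█··█·█·█·██    
··█···█······██·█·█·█·    
···██···········███···    
····█·█·██····██··███·    
···············██·█·█·    
··················██··    
···················█··    
············█···█·····    
·············███······    
······················    
                          
                          
                          
                          
                          


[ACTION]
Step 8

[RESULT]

Gen: 13                   
················███···    
··█·············█·····    
···················███    
················█···██    
···········█·█········    
···········█·█··█··█··    
···███·····███··█···█·    
···███············███·    
····█·········█·····█·    
·············█·█······    
·············█·█······    
··············█·······    
                          
                          
                          
                          
                          


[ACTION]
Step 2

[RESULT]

Gen: 15                   
················████··    
················█·███·    
·····················█    
···················█·█    
····················█·    
····█·····██·██····█··    
····█·····██·······███    
···█·█······███·····██    
····█·······█·█·····██    
····█········█·█······    
·············█·█······    
··············█·······    
                          
                          
                          
                          
                          
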